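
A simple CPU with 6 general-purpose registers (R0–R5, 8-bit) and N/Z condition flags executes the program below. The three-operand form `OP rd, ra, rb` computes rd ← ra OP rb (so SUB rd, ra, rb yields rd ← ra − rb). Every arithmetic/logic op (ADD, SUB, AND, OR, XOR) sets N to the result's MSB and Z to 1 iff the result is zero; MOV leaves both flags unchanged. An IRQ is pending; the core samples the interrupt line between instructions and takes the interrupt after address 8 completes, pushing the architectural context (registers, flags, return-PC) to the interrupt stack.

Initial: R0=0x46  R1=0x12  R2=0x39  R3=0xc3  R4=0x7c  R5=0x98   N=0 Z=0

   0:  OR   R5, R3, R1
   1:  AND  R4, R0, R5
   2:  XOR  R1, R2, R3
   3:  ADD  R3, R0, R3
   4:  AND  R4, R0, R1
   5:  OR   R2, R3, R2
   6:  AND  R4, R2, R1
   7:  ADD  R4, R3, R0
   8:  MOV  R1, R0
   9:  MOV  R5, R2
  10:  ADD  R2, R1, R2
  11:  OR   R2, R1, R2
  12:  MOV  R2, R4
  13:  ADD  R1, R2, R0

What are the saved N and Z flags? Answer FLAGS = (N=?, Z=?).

after  0: R0=0x46 R1=0x12 R2=0x39 R3=0xc3 R4=0x7c R5=0xd3  N=1 Z=0
after  1: R0=0x46 R1=0x12 R2=0x39 R3=0xc3 R4=0x42 R5=0xd3  N=0 Z=0
after  2: R0=0x46 R1=0xfa R2=0x39 R3=0xc3 R4=0x42 R5=0xd3  N=1 Z=0
after  3: R0=0x46 R1=0xfa R2=0x39 R3=0x09 R4=0x42 R5=0xd3  N=0 Z=0
after  4: R0=0x46 R1=0xfa R2=0x39 R3=0x09 R4=0x42 R5=0xd3  N=0 Z=0
after  5: R0=0x46 R1=0xfa R2=0x39 R3=0x09 R4=0x42 R5=0xd3  N=0 Z=0
after  6: R0=0x46 R1=0xfa R2=0x39 R3=0x09 R4=0x38 R5=0xd3  N=0 Z=0
after  7: R0=0x46 R1=0xfa R2=0x39 R3=0x09 R4=0x4f R5=0xd3  N=0 Z=0
after  8: R0=0x46 R1=0x46 R2=0x39 R3=0x09 R4=0x4f R5=0xd3  N=0 Z=0
-- IRQ taken; context saved, return-PC = 9 --

FLAGS = (N=0, Z=0)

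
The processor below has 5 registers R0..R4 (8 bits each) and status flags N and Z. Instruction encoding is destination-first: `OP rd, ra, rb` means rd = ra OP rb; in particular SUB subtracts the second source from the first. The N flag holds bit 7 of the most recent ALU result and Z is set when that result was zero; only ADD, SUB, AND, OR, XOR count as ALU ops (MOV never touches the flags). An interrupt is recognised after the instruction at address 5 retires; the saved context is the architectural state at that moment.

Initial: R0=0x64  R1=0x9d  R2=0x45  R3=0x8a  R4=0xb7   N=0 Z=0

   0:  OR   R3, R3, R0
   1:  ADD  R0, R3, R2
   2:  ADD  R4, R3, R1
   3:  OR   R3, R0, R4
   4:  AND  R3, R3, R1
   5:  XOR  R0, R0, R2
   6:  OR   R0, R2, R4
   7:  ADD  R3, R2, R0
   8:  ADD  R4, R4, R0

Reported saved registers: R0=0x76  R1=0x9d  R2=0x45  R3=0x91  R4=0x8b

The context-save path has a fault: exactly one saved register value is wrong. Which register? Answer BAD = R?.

BAD = R3

after  0: R0=0x64 R1=0x9d R2=0x45 R3=0xee R4=0xb7  N=1 Z=0
after  1: R0=0x33 R1=0x9d R2=0x45 R3=0xee R4=0xb7  N=0 Z=0
after  2: R0=0x33 R1=0x9d R2=0x45 R3=0xee R4=0x8b  N=1 Z=0
after  3: R0=0x33 R1=0x9d R2=0x45 R3=0xbb R4=0x8b  N=1 Z=0
after  4: R0=0x33 R1=0x9d R2=0x45 R3=0x99 R4=0x8b  N=1 Z=0
after  5: R0=0x76 R1=0x9d R2=0x45 R3=0x99 R4=0x8b  N=0 Z=0
-- IRQ taken; context saved, return-PC = 6 --
mismatch: R3: reported 0x91 vs actual 0x99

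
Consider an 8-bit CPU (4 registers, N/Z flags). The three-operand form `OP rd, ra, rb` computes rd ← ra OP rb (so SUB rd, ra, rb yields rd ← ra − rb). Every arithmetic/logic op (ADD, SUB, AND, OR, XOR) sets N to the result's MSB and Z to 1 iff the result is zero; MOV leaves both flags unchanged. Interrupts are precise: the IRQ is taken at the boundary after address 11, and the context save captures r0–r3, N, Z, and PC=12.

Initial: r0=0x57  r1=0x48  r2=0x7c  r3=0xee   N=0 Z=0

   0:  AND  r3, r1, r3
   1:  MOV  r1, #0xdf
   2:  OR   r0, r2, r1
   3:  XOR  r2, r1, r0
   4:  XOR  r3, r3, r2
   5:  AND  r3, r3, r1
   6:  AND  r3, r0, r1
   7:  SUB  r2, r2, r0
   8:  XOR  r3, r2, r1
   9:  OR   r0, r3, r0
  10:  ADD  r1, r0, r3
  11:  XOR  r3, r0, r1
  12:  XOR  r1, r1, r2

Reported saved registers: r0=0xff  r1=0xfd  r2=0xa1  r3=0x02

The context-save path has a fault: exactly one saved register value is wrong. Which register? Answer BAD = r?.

after  0: r0=0x57 r1=0x48 r2=0x7c r3=0x48  N=0 Z=0
after  1: r0=0x57 r1=0xdf r2=0x7c r3=0x48  N=0 Z=0
after  2: r0=0xff r1=0xdf r2=0x7c r3=0x48  N=1 Z=0
after  3: r0=0xff r1=0xdf r2=0x20 r3=0x48  N=0 Z=0
after  4: r0=0xff r1=0xdf r2=0x20 r3=0x68  N=0 Z=0
after  5: r0=0xff r1=0xdf r2=0x20 r3=0x48  N=0 Z=0
after  6: r0=0xff r1=0xdf r2=0x20 r3=0xdf  N=1 Z=0
after  7: r0=0xff r1=0xdf r2=0x21 r3=0xdf  N=0 Z=0
after  8: r0=0xff r1=0xdf r2=0x21 r3=0xfe  N=1 Z=0
after  9: r0=0xff r1=0xdf r2=0x21 r3=0xfe  N=1 Z=0
after 10: r0=0xff r1=0xfd r2=0x21 r3=0xfe  N=1 Z=0
after 11: r0=0xff r1=0xfd r2=0x21 r3=0x02  N=0 Z=0
-- IRQ taken; context saved, return-PC = 12 --
mismatch: r2: reported 0xa1 vs actual 0x21

BAD = r2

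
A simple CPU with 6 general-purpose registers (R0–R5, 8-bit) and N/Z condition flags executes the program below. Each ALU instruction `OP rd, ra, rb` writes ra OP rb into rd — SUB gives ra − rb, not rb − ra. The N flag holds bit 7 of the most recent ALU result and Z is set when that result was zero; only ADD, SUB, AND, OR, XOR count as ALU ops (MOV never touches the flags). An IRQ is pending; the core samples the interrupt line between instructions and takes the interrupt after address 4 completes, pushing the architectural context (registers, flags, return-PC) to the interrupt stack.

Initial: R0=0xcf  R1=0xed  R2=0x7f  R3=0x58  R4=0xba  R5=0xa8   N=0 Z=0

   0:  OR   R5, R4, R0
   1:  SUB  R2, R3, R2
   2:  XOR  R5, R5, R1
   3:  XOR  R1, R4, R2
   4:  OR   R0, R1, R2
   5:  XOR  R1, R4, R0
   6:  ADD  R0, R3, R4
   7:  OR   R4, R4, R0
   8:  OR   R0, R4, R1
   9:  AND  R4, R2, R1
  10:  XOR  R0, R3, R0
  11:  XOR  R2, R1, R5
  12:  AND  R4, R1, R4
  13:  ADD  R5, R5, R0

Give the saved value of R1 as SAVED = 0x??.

SAVED = 0x63

after  0: R0=0xcf R1=0xed R2=0x7f R3=0x58 R4=0xba R5=0xff  N=1 Z=0
after  1: R0=0xcf R1=0xed R2=0xd9 R3=0x58 R4=0xba R5=0xff  N=1 Z=0
after  2: R0=0xcf R1=0xed R2=0xd9 R3=0x58 R4=0xba R5=0x12  N=0 Z=0
after  3: R0=0xcf R1=0x63 R2=0xd9 R3=0x58 R4=0xba R5=0x12  N=0 Z=0
after  4: R0=0xfb R1=0x63 R2=0xd9 R3=0x58 R4=0xba R5=0x12  N=1 Z=0
-- IRQ taken; context saved, return-PC = 5 --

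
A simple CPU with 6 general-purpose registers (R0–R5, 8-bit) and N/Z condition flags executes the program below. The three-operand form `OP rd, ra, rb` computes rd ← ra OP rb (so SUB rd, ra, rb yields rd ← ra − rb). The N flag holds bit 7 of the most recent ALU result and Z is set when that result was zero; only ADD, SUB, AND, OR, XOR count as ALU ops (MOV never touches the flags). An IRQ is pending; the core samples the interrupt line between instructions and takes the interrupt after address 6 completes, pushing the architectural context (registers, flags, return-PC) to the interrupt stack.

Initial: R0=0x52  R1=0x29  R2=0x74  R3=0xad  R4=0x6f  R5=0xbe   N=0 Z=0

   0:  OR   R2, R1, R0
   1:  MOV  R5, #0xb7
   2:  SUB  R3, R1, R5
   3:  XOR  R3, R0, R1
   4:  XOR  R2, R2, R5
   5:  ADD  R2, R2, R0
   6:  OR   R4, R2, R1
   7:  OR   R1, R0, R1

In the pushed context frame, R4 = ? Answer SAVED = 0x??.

after  0: R0=0x52 R1=0x29 R2=0x7b R3=0xad R4=0x6f R5=0xbe  N=0 Z=0
after  1: R0=0x52 R1=0x29 R2=0x7b R3=0xad R4=0x6f R5=0xb7  N=0 Z=0
after  2: R0=0x52 R1=0x29 R2=0x7b R3=0x72 R4=0x6f R5=0xb7  N=0 Z=0
after  3: R0=0x52 R1=0x29 R2=0x7b R3=0x7b R4=0x6f R5=0xb7  N=0 Z=0
after  4: R0=0x52 R1=0x29 R2=0xcc R3=0x7b R4=0x6f R5=0xb7  N=1 Z=0
after  5: R0=0x52 R1=0x29 R2=0x1e R3=0x7b R4=0x6f R5=0xb7  N=0 Z=0
after  6: R0=0x52 R1=0x29 R2=0x1e R3=0x7b R4=0x3f R5=0xb7  N=0 Z=0
-- IRQ taken; context saved, return-PC = 7 --

SAVED = 0x3f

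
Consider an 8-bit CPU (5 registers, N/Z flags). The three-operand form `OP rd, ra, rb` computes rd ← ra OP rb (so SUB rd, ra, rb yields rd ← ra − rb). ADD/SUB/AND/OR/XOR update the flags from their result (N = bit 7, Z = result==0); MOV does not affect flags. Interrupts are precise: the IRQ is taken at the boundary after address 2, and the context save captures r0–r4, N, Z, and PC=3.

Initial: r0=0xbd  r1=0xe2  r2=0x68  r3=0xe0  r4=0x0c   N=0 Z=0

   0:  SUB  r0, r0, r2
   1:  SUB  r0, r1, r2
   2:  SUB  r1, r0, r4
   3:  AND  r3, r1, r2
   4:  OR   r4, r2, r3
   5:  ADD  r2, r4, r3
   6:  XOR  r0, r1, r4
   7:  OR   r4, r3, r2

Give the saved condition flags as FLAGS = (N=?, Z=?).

after  0: r0=0x55 r1=0xe2 r2=0x68 r3=0xe0 r4=0x0c  N=0 Z=0
after  1: r0=0x7a r1=0xe2 r2=0x68 r3=0xe0 r4=0x0c  N=0 Z=0
after  2: r0=0x7a r1=0x6e r2=0x68 r3=0xe0 r4=0x0c  N=0 Z=0
-- IRQ taken; context saved, return-PC = 3 --

FLAGS = (N=0, Z=0)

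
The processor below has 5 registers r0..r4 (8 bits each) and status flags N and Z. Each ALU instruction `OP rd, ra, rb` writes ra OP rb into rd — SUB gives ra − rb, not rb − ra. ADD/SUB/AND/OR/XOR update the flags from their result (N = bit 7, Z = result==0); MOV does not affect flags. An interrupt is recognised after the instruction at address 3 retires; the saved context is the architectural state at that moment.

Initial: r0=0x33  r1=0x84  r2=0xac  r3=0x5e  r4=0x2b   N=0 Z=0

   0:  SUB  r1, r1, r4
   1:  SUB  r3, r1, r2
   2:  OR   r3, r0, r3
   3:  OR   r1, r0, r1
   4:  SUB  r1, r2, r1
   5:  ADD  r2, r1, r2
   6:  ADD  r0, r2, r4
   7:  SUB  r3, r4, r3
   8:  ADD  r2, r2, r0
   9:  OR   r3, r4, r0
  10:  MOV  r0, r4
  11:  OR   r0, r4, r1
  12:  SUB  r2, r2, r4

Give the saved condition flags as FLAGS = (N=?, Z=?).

after  0: r0=0x33 r1=0x59 r2=0xac r3=0x5e r4=0x2b  N=0 Z=0
after  1: r0=0x33 r1=0x59 r2=0xac r3=0xad r4=0x2b  N=1 Z=0
after  2: r0=0x33 r1=0x59 r2=0xac r3=0xbf r4=0x2b  N=1 Z=0
after  3: r0=0x33 r1=0x7b r2=0xac r3=0xbf r4=0x2b  N=0 Z=0
-- IRQ taken; context saved, return-PC = 4 --

FLAGS = (N=0, Z=0)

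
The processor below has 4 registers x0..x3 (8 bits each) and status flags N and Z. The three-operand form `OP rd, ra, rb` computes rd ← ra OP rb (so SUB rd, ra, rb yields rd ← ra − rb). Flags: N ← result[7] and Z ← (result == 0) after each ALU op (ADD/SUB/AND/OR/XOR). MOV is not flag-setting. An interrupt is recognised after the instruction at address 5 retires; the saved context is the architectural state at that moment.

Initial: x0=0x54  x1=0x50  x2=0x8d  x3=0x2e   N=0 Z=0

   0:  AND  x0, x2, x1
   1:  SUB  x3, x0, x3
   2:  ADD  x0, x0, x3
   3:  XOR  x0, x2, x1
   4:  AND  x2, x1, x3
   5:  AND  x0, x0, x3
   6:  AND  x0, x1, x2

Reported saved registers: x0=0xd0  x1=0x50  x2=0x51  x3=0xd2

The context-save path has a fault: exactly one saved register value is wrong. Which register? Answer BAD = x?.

BAD = x2

after  0: x0=0x00 x1=0x50 x2=0x8d x3=0x2e  N=0 Z=1
after  1: x0=0x00 x1=0x50 x2=0x8d x3=0xd2  N=1 Z=0
after  2: x0=0xd2 x1=0x50 x2=0x8d x3=0xd2  N=1 Z=0
after  3: x0=0xdd x1=0x50 x2=0x8d x3=0xd2  N=1 Z=0
after  4: x0=0xdd x1=0x50 x2=0x50 x3=0xd2  N=0 Z=0
after  5: x0=0xd0 x1=0x50 x2=0x50 x3=0xd2  N=1 Z=0
-- IRQ taken; context saved, return-PC = 6 --
mismatch: x2: reported 0x51 vs actual 0x50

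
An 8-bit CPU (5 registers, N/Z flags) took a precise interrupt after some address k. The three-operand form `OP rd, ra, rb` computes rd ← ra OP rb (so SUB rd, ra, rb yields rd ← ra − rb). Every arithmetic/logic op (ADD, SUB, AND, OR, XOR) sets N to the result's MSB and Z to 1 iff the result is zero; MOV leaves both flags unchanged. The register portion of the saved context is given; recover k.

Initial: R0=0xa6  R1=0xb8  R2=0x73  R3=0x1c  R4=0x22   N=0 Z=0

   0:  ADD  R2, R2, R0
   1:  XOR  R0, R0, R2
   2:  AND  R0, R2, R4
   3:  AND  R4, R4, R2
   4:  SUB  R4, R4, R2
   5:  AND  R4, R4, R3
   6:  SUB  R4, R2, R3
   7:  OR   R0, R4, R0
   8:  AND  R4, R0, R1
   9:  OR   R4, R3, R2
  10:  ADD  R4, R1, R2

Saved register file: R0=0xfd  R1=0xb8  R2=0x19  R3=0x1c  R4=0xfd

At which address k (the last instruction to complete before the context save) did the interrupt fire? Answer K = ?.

after  0: R0=0xa6 R1=0xb8 R2=0x19 R3=0x1c R4=0x22  N=0 Z=0
after  1: R0=0xbf R1=0xb8 R2=0x19 R3=0x1c R4=0x22  N=1 Z=0
after  2: R0=0x00 R1=0xb8 R2=0x19 R3=0x1c R4=0x22  N=0 Z=1
after  3: R0=0x00 R1=0xb8 R2=0x19 R3=0x1c R4=0x00  N=0 Z=1
after  4: R0=0x00 R1=0xb8 R2=0x19 R3=0x1c R4=0xe7  N=1 Z=0
after  5: R0=0x00 R1=0xb8 R2=0x19 R3=0x1c R4=0x04  N=0 Z=0
after  6: R0=0x00 R1=0xb8 R2=0x19 R3=0x1c R4=0xfd  N=1 Z=0
after  7: R0=0xfd R1=0xb8 R2=0x19 R3=0x1c R4=0xfd  N=1 Z=0
-- IRQ taken; context saved, return-PC = 8 --

K = 7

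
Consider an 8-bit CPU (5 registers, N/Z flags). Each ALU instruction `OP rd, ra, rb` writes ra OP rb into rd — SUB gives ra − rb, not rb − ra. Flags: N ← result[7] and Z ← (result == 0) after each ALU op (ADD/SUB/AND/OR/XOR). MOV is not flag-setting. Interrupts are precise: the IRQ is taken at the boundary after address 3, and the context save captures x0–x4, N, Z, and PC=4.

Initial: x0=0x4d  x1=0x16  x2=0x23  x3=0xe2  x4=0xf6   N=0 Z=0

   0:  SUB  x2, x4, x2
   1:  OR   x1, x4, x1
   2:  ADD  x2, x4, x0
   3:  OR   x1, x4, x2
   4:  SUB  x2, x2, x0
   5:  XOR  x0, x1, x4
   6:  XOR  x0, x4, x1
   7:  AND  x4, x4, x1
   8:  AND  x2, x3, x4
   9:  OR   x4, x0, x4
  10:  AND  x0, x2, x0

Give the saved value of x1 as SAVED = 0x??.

SAVED = 0xf7

after  0: x0=0x4d x1=0x16 x2=0xd3 x3=0xe2 x4=0xf6  N=1 Z=0
after  1: x0=0x4d x1=0xf6 x2=0xd3 x3=0xe2 x4=0xf6  N=1 Z=0
after  2: x0=0x4d x1=0xf6 x2=0x43 x3=0xe2 x4=0xf6  N=0 Z=0
after  3: x0=0x4d x1=0xf7 x2=0x43 x3=0xe2 x4=0xf6  N=1 Z=0
-- IRQ taken; context saved, return-PC = 4 --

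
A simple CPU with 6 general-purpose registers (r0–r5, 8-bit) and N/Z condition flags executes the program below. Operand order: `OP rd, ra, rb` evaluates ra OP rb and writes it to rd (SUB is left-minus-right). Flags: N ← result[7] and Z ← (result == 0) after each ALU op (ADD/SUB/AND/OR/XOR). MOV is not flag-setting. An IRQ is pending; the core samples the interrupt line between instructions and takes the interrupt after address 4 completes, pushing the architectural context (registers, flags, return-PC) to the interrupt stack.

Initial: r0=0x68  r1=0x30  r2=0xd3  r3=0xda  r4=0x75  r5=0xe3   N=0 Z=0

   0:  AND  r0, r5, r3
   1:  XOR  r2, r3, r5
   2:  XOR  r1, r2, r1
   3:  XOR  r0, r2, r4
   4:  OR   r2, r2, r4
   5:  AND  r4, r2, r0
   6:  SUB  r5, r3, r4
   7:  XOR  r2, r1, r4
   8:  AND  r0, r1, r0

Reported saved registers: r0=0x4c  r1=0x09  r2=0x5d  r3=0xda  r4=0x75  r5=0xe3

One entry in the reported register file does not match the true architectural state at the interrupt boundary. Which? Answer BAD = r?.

after  0: r0=0xc2 r1=0x30 r2=0xd3 r3=0xda r4=0x75 r5=0xe3  N=1 Z=0
after  1: r0=0xc2 r1=0x30 r2=0x39 r3=0xda r4=0x75 r5=0xe3  N=0 Z=0
after  2: r0=0xc2 r1=0x09 r2=0x39 r3=0xda r4=0x75 r5=0xe3  N=0 Z=0
after  3: r0=0x4c r1=0x09 r2=0x39 r3=0xda r4=0x75 r5=0xe3  N=0 Z=0
after  4: r0=0x4c r1=0x09 r2=0x7d r3=0xda r4=0x75 r5=0xe3  N=0 Z=0
-- IRQ taken; context saved, return-PC = 5 --
mismatch: r2: reported 0x5d vs actual 0x7d

BAD = r2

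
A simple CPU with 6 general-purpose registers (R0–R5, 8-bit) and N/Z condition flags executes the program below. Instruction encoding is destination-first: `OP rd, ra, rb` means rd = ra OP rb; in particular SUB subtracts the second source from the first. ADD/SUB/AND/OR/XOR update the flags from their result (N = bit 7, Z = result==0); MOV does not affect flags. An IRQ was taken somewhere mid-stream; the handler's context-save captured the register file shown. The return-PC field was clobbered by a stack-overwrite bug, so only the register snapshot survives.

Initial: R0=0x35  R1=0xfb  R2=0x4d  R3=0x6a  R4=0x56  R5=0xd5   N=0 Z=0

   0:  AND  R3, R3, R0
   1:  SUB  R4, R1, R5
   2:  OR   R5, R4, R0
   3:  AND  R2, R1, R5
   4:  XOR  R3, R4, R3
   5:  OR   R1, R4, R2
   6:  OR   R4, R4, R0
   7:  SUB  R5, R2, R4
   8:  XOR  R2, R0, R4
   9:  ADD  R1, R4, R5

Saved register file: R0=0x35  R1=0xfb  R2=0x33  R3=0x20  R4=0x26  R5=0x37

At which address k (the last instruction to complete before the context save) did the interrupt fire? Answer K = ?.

K = 3

after  0: R0=0x35 R1=0xfb R2=0x4d R3=0x20 R4=0x56 R5=0xd5  N=0 Z=0
after  1: R0=0x35 R1=0xfb R2=0x4d R3=0x20 R4=0x26 R5=0xd5  N=0 Z=0
after  2: R0=0x35 R1=0xfb R2=0x4d R3=0x20 R4=0x26 R5=0x37  N=0 Z=0
after  3: R0=0x35 R1=0xfb R2=0x33 R3=0x20 R4=0x26 R5=0x37  N=0 Z=0
-- IRQ taken; context saved, return-PC = 4 --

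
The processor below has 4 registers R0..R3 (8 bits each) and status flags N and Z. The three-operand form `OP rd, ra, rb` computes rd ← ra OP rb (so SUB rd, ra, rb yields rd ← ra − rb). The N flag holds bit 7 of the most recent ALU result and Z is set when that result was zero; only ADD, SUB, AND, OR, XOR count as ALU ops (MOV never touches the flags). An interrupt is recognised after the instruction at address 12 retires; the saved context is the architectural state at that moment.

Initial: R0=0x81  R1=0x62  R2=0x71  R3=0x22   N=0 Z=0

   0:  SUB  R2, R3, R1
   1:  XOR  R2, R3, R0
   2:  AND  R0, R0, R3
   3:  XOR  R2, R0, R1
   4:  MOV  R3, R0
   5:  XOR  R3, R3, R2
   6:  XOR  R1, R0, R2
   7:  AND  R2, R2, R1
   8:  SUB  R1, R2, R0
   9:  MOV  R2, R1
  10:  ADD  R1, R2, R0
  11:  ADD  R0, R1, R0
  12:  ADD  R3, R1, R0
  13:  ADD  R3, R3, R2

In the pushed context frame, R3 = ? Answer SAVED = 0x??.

SAVED = 0xc4

after  0: R0=0x81 R1=0x62 R2=0xc0 R3=0x22  N=1 Z=0
after  1: R0=0x81 R1=0x62 R2=0xa3 R3=0x22  N=1 Z=0
after  2: R0=0x00 R1=0x62 R2=0xa3 R3=0x22  N=0 Z=1
after  3: R0=0x00 R1=0x62 R2=0x62 R3=0x22  N=0 Z=0
after  4: R0=0x00 R1=0x62 R2=0x62 R3=0x00  N=0 Z=0
after  5: R0=0x00 R1=0x62 R2=0x62 R3=0x62  N=0 Z=0
after  6: R0=0x00 R1=0x62 R2=0x62 R3=0x62  N=0 Z=0
after  7: R0=0x00 R1=0x62 R2=0x62 R3=0x62  N=0 Z=0
after  8: R0=0x00 R1=0x62 R2=0x62 R3=0x62  N=0 Z=0
after  9: R0=0x00 R1=0x62 R2=0x62 R3=0x62  N=0 Z=0
after 10: R0=0x00 R1=0x62 R2=0x62 R3=0x62  N=0 Z=0
after 11: R0=0x62 R1=0x62 R2=0x62 R3=0x62  N=0 Z=0
after 12: R0=0x62 R1=0x62 R2=0x62 R3=0xc4  N=1 Z=0
-- IRQ taken; context saved, return-PC = 13 --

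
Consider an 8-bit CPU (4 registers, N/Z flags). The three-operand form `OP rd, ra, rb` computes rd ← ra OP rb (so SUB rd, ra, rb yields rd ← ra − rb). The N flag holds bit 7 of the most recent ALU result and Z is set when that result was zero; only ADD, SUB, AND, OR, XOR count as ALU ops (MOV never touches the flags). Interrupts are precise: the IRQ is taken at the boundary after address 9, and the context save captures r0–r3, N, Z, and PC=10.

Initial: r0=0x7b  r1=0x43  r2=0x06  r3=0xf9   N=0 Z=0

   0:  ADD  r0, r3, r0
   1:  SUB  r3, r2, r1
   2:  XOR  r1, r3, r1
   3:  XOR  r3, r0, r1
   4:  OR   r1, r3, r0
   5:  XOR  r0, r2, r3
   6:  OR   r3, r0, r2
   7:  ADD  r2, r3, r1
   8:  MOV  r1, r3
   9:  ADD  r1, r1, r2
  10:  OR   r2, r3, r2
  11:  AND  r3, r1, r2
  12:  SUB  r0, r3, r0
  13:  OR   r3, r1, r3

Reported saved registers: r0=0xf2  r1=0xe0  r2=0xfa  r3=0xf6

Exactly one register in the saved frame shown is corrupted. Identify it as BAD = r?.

after  0: r0=0x74 r1=0x43 r2=0x06 r3=0xf9  N=0 Z=0
after  1: r0=0x74 r1=0x43 r2=0x06 r3=0xc3  N=1 Z=0
after  2: r0=0x74 r1=0x80 r2=0x06 r3=0xc3  N=1 Z=0
after  3: r0=0x74 r1=0x80 r2=0x06 r3=0xf4  N=1 Z=0
after  4: r0=0x74 r1=0xf4 r2=0x06 r3=0xf4  N=1 Z=0
after  5: r0=0xf2 r1=0xf4 r2=0x06 r3=0xf4  N=1 Z=0
after  6: r0=0xf2 r1=0xf4 r2=0x06 r3=0xf6  N=1 Z=0
after  7: r0=0xf2 r1=0xf4 r2=0xea r3=0xf6  N=1 Z=0
after  8: r0=0xf2 r1=0xf6 r2=0xea r3=0xf6  N=1 Z=0
after  9: r0=0xf2 r1=0xe0 r2=0xea r3=0xf6  N=1 Z=0
-- IRQ taken; context saved, return-PC = 10 --
mismatch: r2: reported 0xfa vs actual 0xea

BAD = r2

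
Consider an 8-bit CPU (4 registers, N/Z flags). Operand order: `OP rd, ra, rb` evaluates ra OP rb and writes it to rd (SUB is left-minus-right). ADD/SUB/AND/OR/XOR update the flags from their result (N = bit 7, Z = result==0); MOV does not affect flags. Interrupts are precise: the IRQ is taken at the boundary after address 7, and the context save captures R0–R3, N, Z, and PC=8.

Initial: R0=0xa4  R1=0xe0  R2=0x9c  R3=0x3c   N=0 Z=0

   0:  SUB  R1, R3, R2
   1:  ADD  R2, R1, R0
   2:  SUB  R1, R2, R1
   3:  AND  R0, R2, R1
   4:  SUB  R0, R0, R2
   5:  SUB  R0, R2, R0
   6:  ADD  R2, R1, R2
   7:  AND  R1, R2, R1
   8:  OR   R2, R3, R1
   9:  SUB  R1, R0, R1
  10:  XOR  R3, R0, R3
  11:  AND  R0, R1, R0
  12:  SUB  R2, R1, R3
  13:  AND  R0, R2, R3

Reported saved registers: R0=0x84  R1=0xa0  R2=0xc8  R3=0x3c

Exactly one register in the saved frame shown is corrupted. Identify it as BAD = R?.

BAD = R2

after  0: R0=0xa4 R1=0xa0 R2=0x9c R3=0x3c  N=1 Z=0
after  1: R0=0xa4 R1=0xa0 R2=0x44 R3=0x3c  N=0 Z=0
after  2: R0=0xa4 R1=0xa4 R2=0x44 R3=0x3c  N=1 Z=0
after  3: R0=0x04 R1=0xa4 R2=0x44 R3=0x3c  N=0 Z=0
after  4: R0=0xc0 R1=0xa4 R2=0x44 R3=0x3c  N=1 Z=0
after  5: R0=0x84 R1=0xa4 R2=0x44 R3=0x3c  N=1 Z=0
after  6: R0=0x84 R1=0xa4 R2=0xe8 R3=0x3c  N=1 Z=0
after  7: R0=0x84 R1=0xa0 R2=0xe8 R3=0x3c  N=1 Z=0
-- IRQ taken; context saved, return-PC = 8 --
mismatch: R2: reported 0xc8 vs actual 0xe8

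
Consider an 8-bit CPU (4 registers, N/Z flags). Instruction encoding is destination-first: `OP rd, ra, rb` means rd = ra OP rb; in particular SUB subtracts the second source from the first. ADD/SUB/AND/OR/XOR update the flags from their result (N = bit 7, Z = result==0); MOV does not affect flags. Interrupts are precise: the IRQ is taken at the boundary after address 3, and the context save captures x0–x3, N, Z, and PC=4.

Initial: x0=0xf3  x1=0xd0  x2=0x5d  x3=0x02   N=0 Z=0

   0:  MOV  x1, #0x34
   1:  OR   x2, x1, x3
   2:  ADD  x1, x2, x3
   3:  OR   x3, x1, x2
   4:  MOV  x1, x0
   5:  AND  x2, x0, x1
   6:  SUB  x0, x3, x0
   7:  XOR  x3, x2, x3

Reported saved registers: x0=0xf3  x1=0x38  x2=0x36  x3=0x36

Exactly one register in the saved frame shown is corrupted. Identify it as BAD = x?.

BAD = x3

after  0: x0=0xf3 x1=0x34 x2=0x5d x3=0x02  N=0 Z=0
after  1: x0=0xf3 x1=0x34 x2=0x36 x3=0x02  N=0 Z=0
after  2: x0=0xf3 x1=0x38 x2=0x36 x3=0x02  N=0 Z=0
after  3: x0=0xf3 x1=0x38 x2=0x36 x3=0x3e  N=0 Z=0
-- IRQ taken; context saved, return-PC = 4 --
mismatch: x3: reported 0x36 vs actual 0x3e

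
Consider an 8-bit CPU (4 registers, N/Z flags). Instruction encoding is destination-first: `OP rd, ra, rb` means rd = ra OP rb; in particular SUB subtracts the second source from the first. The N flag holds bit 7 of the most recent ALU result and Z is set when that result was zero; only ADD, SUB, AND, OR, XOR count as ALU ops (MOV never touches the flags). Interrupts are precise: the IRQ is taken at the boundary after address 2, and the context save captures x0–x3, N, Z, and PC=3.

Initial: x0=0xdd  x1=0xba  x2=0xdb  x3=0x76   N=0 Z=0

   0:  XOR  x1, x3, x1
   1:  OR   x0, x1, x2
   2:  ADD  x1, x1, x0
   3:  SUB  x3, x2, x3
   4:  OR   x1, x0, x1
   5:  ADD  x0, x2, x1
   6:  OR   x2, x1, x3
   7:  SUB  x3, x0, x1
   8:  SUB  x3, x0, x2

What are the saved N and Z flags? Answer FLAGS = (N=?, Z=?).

FLAGS = (N=1, Z=0)

after  0: x0=0xdd x1=0xcc x2=0xdb x3=0x76  N=1 Z=0
after  1: x0=0xdf x1=0xcc x2=0xdb x3=0x76  N=1 Z=0
after  2: x0=0xdf x1=0xab x2=0xdb x3=0x76  N=1 Z=0
-- IRQ taken; context saved, return-PC = 3 --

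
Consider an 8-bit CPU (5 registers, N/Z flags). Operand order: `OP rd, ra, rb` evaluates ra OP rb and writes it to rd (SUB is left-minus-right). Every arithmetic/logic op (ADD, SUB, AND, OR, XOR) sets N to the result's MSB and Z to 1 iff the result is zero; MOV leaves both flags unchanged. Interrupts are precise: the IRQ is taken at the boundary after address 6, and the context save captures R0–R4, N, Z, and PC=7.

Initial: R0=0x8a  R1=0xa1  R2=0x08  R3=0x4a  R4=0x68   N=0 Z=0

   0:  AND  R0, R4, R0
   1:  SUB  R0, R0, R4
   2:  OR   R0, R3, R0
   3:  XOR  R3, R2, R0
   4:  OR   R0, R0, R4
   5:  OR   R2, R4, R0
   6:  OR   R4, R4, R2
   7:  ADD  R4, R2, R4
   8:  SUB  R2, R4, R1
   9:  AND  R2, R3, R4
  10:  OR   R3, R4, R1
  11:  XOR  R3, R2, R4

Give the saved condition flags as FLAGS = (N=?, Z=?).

after  0: R0=0x08 R1=0xa1 R2=0x08 R3=0x4a R4=0x68  N=0 Z=0
after  1: R0=0xa0 R1=0xa1 R2=0x08 R3=0x4a R4=0x68  N=1 Z=0
after  2: R0=0xea R1=0xa1 R2=0x08 R3=0x4a R4=0x68  N=1 Z=0
after  3: R0=0xea R1=0xa1 R2=0x08 R3=0xe2 R4=0x68  N=1 Z=0
after  4: R0=0xea R1=0xa1 R2=0x08 R3=0xe2 R4=0x68  N=1 Z=0
after  5: R0=0xea R1=0xa1 R2=0xea R3=0xe2 R4=0x68  N=1 Z=0
after  6: R0=0xea R1=0xa1 R2=0xea R3=0xe2 R4=0xea  N=1 Z=0
-- IRQ taken; context saved, return-PC = 7 --

FLAGS = (N=1, Z=0)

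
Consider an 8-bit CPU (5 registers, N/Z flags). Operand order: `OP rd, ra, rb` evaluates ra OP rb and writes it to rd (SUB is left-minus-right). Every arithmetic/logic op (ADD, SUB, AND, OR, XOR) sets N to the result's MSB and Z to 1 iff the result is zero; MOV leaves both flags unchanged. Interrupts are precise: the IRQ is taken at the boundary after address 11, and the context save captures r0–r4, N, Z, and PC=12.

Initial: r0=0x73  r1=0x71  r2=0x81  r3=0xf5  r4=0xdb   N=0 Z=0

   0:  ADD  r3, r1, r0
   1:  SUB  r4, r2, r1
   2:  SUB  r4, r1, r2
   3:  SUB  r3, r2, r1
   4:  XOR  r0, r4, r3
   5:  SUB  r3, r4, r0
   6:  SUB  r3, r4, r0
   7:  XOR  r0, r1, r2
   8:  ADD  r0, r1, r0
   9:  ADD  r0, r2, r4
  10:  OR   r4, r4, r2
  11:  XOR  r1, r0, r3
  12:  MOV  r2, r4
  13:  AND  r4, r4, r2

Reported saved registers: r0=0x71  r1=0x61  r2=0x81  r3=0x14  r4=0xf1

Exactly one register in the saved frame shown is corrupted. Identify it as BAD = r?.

after  0: r0=0x73 r1=0x71 r2=0x81 r3=0xe4 r4=0xdb  N=1 Z=0
after  1: r0=0x73 r1=0x71 r2=0x81 r3=0xe4 r4=0x10  N=0 Z=0
after  2: r0=0x73 r1=0x71 r2=0x81 r3=0xe4 r4=0xf0  N=1 Z=0
after  3: r0=0x73 r1=0x71 r2=0x81 r3=0x10 r4=0xf0  N=0 Z=0
after  4: r0=0xe0 r1=0x71 r2=0x81 r3=0x10 r4=0xf0  N=1 Z=0
after  5: r0=0xe0 r1=0x71 r2=0x81 r3=0x10 r4=0xf0  N=0 Z=0
after  6: r0=0xe0 r1=0x71 r2=0x81 r3=0x10 r4=0xf0  N=0 Z=0
after  7: r0=0xf0 r1=0x71 r2=0x81 r3=0x10 r4=0xf0  N=1 Z=0
after  8: r0=0x61 r1=0x71 r2=0x81 r3=0x10 r4=0xf0  N=0 Z=0
after  9: r0=0x71 r1=0x71 r2=0x81 r3=0x10 r4=0xf0  N=0 Z=0
after 10: r0=0x71 r1=0x71 r2=0x81 r3=0x10 r4=0xf1  N=1 Z=0
after 11: r0=0x71 r1=0x61 r2=0x81 r3=0x10 r4=0xf1  N=0 Z=0
-- IRQ taken; context saved, return-PC = 12 --
mismatch: r3: reported 0x14 vs actual 0x10

BAD = r3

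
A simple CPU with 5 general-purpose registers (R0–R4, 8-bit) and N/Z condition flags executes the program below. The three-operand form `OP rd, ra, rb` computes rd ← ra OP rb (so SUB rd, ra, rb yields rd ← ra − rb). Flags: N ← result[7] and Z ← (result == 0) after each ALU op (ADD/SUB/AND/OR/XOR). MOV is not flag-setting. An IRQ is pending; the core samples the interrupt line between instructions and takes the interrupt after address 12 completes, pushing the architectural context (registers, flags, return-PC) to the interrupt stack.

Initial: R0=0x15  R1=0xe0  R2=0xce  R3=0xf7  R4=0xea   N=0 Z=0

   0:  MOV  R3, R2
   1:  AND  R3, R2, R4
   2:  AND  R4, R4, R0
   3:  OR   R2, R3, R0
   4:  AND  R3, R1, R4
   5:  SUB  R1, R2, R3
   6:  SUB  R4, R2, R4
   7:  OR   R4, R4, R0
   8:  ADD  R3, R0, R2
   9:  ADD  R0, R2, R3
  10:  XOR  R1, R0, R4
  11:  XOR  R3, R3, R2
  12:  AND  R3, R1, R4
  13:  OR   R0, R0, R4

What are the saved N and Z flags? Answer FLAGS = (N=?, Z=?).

FLAGS = (N=0, Z=0)

after  0: R0=0x15 R1=0xe0 R2=0xce R3=0xce R4=0xea  N=0 Z=0
after  1: R0=0x15 R1=0xe0 R2=0xce R3=0xca R4=0xea  N=1 Z=0
after  2: R0=0x15 R1=0xe0 R2=0xce R3=0xca R4=0x00  N=0 Z=1
after  3: R0=0x15 R1=0xe0 R2=0xdf R3=0xca R4=0x00  N=1 Z=0
after  4: R0=0x15 R1=0xe0 R2=0xdf R3=0x00 R4=0x00  N=0 Z=1
after  5: R0=0x15 R1=0xdf R2=0xdf R3=0x00 R4=0x00  N=1 Z=0
after  6: R0=0x15 R1=0xdf R2=0xdf R3=0x00 R4=0xdf  N=1 Z=0
after  7: R0=0x15 R1=0xdf R2=0xdf R3=0x00 R4=0xdf  N=1 Z=0
after  8: R0=0x15 R1=0xdf R2=0xdf R3=0xf4 R4=0xdf  N=1 Z=0
after  9: R0=0xd3 R1=0xdf R2=0xdf R3=0xf4 R4=0xdf  N=1 Z=0
after 10: R0=0xd3 R1=0x0c R2=0xdf R3=0xf4 R4=0xdf  N=0 Z=0
after 11: R0=0xd3 R1=0x0c R2=0xdf R3=0x2b R4=0xdf  N=0 Z=0
after 12: R0=0xd3 R1=0x0c R2=0xdf R3=0x0c R4=0xdf  N=0 Z=0
-- IRQ taken; context saved, return-PC = 13 --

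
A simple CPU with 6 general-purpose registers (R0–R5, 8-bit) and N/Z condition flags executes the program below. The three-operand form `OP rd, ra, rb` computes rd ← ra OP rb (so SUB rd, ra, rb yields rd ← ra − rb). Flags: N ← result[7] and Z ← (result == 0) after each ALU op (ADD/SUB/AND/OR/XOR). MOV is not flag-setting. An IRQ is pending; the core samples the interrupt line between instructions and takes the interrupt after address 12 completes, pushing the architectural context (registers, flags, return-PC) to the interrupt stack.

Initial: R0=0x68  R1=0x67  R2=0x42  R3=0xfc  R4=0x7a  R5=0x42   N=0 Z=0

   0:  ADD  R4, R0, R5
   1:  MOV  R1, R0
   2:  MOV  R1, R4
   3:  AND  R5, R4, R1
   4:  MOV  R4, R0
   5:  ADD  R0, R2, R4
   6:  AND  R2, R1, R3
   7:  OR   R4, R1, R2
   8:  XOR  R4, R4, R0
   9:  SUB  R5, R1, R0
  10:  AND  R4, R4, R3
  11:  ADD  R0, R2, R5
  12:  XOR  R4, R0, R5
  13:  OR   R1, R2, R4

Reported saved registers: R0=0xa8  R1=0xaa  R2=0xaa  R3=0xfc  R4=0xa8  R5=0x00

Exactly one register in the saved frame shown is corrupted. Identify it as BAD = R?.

after  0: R0=0x68 R1=0x67 R2=0x42 R3=0xfc R4=0xaa R5=0x42  N=1 Z=0
after  1: R0=0x68 R1=0x68 R2=0x42 R3=0xfc R4=0xaa R5=0x42  N=1 Z=0
after  2: R0=0x68 R1=0xaa R2=0x42 R3=0xfc R4=0xaa R5=0x42  N=1 Z=0
after  3: R0=0x68 R1=0xaa R2=0x42 R3=0xfc R4=0xaa R5=0xaa  N=1 Z=0
after  4: R0=0x68 R1=0xaa R2=0x42 R3=0xfc R4=0x68 R5=0xaa  N=1 Z=0
after  5: R0=0xaa R1=0xaa R2=0x42 R3=0xfc R4=0x68 R5=0xaa  N=1 Z=0
after  6: R0=0xaa R1=0xaa R2=0xa8 R3=0xfc R4=0x68 R5=0xaa  N=1 Z=0
after  7: R0=0xaa R1=0xaa R2=0xa8 R3=0xfc R4=0xaa R5=0xaa  N=1 Z=0
after  8: R0=0xaa R1=0xaa R2=0xa8 R3=0xfc R4=0x00 R5=0xaa  N=0 Z=1
after  9: R0=0xaa R1=0xaa R2=0xa8 R3=0xfc R4=0x00 R5=0x00  N=0 Z=1
after 10: R0=0xaa R1=0xaa R2=0xa8 R3=0xfc R4=0x00 R5=0x00  N=0 Z=1
after 11: R0=0xa8 R1=0xaa R2=0xa8 R3=0xfc R4=0x00 R5=0x00  N=1 Z=0
after 12: R0=0xa8 R1=0xaa R2=0xa8 R3=0xfc R4=0xa8 R5=0x00  N=1 Z=0
-- IRQ taken; context saved, return-PC = 13 --
mismatch: R2: reported 0xaa vs actual 0xa8

BAD = R2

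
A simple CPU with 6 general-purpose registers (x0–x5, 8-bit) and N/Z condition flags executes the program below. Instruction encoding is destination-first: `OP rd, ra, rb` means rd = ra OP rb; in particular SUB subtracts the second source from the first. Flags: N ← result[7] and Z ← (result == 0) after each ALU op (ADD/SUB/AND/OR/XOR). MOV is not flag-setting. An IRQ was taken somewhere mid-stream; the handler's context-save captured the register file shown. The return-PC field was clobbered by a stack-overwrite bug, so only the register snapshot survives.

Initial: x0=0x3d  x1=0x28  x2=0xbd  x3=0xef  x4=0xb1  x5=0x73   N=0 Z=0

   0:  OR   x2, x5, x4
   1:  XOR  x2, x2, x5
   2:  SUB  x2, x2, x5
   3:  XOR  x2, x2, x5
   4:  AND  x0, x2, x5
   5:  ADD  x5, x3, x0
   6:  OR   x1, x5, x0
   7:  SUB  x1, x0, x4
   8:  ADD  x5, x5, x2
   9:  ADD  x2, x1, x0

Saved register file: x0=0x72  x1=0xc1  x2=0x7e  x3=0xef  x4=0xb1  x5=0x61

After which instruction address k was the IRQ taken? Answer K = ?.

after  0: x0=0x3d x1=0x28 x2=0xf3 x3=0xef x4=0xb1 x5=0x73  N=1 Z=0
after  1: x0=0x3d x1=0x28 x2=0x80 x3=0xef x4=0xb1 x5=0x73  N=1 Z=0
after  2: x0=0x3d x1=0x28 x2=0x0d x3=0xef x4=0xb1 x5=0x73  N=0 Z=0
after  3: x0=0x3d x1=0x28 x2=0x7e x3=0xef x4=0xb1 x5=0x73  N=0 Z=0
after  4: x0=0x72 x1=0x28 x2=0x7e x3=0xef x4=0xb1 x5=0x73  N=0 Z=0
after  5: x0=0x72 x1=0x28 x2=0x7e x3=0xef x4=0xb1 x5=0x61  N=0 Z=0
after  6: x0=0x72 x1=0x73 x2=0x7e x3=0xef x4=0xb1 x5=0x61  N=0 Z=0
after  7: x0=0x72 x1=0xc1 x2=0x7e x3=0xef x4=0xb1 x5=0x61  N=1 Z=0
-- IRQ taken; context saved, return-PC = 8 --

K = 7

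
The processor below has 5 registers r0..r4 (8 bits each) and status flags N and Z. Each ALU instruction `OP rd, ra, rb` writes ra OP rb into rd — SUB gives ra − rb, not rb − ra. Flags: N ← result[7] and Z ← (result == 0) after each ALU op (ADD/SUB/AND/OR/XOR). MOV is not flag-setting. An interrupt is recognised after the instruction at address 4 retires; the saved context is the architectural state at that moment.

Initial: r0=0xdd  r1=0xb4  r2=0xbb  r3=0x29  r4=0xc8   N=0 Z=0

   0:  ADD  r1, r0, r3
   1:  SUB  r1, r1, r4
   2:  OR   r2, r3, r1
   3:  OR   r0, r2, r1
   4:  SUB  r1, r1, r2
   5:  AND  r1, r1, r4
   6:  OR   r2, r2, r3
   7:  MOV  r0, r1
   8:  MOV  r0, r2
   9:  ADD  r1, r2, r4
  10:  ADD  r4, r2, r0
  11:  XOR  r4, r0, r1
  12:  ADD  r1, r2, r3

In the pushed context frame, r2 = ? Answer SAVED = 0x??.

SAVED = 0x3f

after  0: r0=0xdd r1=0x06 r2=0xbb r3=0x29 r4=0xc8  N=0 Z=0
after  1: r0=0xdd r1=0x3e r2=0xbb r3=0x29 r4=0xc8  N=0 Z=0
after  2: r0=0xdd r1=0x3e r2=0x3f r3=0x29 r4=0xc8  N=0 Z=0
after  3: r0=0x3f r1=0x3e r2=0x3f r3=0x29 r4=0xc8  N=0 Z=0
after  4: r0=0x3f r1=0xff r2=0x3f r3=0x29 r4=0xc8  N=1 Z=0
-- IRQ taken; context saved, return-PC = 5 --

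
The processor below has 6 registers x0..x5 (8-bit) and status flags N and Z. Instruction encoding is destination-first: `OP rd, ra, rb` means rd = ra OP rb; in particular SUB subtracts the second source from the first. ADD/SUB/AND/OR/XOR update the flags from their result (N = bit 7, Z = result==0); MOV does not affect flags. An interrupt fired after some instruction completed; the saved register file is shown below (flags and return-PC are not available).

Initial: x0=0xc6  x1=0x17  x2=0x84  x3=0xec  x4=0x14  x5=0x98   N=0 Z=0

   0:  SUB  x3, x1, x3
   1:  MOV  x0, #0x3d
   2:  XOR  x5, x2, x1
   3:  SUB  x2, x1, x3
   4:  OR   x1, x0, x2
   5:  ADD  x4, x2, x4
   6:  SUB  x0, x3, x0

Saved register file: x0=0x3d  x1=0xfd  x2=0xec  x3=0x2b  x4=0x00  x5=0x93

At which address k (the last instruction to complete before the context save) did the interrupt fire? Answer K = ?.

after  0: x0=0xc6 x1=0x17 x2=0x84 x3=0x2b x4=0x14 x5=0x98  N=0 Z=0
after  1: x0=0x3d x1=0x17 x2=0x84 x3=0x2b x4=0x14 x5=0x98  N=0 Z=0
after  2: x0=0x3d x1=0x17 x2=0x84 x3=0x2b x4=0x14 x5=0x93  N=1 Z=0
after  3: x0=0x3d x1=0x17 x2=0xec x3=0x2b x4=0x14 x5=0x93  N=1 Z=0
after  4: x0=0x3d x1=0xfd x2=0xec x3=0x2b x4=0x14 x5=0x93  N=1 Z=0
after  5: x0=0x3d x1=0xfd x2=0xec x3=0x2b x4=0x00 x5=0x93  N=0 Z=1
-- IRQ taken; context saved, return-PC = 6 --

K = 5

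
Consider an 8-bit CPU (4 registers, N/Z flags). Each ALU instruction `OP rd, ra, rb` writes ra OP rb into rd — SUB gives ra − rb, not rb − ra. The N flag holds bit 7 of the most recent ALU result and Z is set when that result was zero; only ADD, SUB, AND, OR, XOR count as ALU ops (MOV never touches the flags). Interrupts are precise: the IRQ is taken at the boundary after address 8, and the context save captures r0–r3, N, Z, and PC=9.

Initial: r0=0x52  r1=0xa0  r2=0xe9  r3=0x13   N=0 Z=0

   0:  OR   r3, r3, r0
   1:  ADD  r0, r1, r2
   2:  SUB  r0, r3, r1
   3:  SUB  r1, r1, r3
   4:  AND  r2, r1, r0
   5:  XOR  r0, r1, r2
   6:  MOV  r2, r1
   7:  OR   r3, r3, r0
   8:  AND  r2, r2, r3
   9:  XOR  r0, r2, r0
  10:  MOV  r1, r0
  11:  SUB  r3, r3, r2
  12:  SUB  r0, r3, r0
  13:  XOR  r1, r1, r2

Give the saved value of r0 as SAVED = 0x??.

after  0: r0=0x52 r1=0xa0 r2=0xe9 r3=0x53  N=0 Z=0
after  1: r0=0x89 r1=0xa0 r2=0xe9 r3=0x53  N=1 Z=0
after  2: r0=0xb3 r1=0xa0 r2=0xe9 r3=0x53  N=1 Z=0
after  3: r0=0xb3 r1=0x4d r2=0xe9 r3=0x53  N=0 Z=0
after  4: r0=0xb3 r1=0x4d r2=0x01 r3=0x53  N=0 Z=0
after  5: r0=0x4c r1=0x4d r2=0x01 r3=0x53  N=0 Z=0
after  6: r0=0x4c r1=0x4d r2=0x4d r3=0x53  N=0 Z=0
after  7: r0=0x4c r1=0x4d r2=0x4d r3=0x5f  N=0 Z=0
after  8: r0=0x4c r1=0x4d r2=0x4d r3=0x5f  N=0 Z=0
-- IRQ taken; context saved, return-PC = 9 --

SAVED = 0x4c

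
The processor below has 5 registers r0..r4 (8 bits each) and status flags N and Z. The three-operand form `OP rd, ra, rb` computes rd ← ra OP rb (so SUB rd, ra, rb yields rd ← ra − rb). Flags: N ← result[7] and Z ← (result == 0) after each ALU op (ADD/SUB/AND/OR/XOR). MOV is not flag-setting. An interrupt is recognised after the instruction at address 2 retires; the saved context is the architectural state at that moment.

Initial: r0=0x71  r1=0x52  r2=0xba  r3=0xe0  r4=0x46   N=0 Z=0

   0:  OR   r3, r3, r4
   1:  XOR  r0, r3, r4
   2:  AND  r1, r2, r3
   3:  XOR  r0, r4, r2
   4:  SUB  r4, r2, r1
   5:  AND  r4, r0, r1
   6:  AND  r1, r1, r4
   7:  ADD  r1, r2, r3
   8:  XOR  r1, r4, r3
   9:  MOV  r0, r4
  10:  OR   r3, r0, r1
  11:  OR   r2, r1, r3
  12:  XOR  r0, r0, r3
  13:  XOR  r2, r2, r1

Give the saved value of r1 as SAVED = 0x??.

SAVED = 0xa2

after  0: r0=0x71 r1=0x52 r2=0xba r3=0xe6 r4=0x46  N=1 Z=0
after  1: r0=0xa0 r1=0x52 r2=0xba r3=0xe6 r4=0x46  N=1 Z=0
after  2: r0=0xa0 r1=0xa2 r2=0xba r3=0xe6 r4=0x46  N=1 Z=0
-- IRQ taken; context saved, return-PC = 3 --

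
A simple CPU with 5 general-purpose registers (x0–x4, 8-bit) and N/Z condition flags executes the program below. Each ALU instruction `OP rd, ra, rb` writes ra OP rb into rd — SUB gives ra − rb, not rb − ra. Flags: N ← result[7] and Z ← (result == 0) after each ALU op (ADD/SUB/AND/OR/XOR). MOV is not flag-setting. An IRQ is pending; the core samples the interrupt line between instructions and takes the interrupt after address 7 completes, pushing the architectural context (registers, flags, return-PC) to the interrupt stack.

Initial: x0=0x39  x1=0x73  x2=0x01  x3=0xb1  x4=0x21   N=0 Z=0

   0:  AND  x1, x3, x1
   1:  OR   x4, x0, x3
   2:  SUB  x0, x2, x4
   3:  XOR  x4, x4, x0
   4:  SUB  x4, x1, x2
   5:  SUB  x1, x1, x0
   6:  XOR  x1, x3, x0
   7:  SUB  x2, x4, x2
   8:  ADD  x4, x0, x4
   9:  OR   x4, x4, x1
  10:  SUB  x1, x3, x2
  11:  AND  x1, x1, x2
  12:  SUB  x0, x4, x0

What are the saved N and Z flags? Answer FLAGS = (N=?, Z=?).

after  0: x0=0x39 x1=0x31 x2=0x01 x3=0xb1 x4=0x21  N=0 Z=0
after  1: x0=0x39 x1=0x31 x2=0x01 x3=0xb1 x4=0xb9  N=1 Z=0
after  2: x0=0x48 x1=0x31 x2=0x01 x3=0xb1 x4=0xb9  N=0 Z=0
after  3: x0=0x48 x1=0x31 x2=0x01 x3=0xb1 x4=0xf1  N=1 Z=0
after  4: x0=0x48 x1=0x31 x2=0x01 x3=0xb1 x4=0x30  N=0 Z=0
after  5: x0=0x48 x1=0xe9 x2=0x01 x3=0xb1 x4=0x30  N=1 Z=0
after  6: x0=0x48 x1=0xf9 x2=0x01 x3=0xb1 x4=0x30  N=1 Z=0
after  7: x0=0x48 x1=0xf9 x2=0x2f x3=0xb1 x4=0x30  N=0 Z=0
-- IRQ taken; context saved, return-PC = 8 --

FLAGS = (N=0, Z=0)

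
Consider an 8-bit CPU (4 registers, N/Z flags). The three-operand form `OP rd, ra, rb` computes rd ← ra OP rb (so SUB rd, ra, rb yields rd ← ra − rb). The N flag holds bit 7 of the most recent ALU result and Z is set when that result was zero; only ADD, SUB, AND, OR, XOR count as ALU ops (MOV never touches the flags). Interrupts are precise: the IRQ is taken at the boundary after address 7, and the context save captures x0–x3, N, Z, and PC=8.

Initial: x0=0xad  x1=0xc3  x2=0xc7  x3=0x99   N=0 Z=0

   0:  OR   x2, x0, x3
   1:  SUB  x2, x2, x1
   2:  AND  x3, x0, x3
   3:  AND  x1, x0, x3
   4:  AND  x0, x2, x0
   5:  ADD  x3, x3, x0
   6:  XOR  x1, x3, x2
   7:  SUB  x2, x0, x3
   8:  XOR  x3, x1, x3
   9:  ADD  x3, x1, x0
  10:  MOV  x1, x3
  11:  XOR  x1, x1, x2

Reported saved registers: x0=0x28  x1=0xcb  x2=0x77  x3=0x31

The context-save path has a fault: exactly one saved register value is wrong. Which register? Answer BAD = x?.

BAD = x0

after  0: x0=0xad x1=0xc3 x2=0xbd x3=0x99  N=1 Z=0
after  1: x0=0xad x1=0xc3 x2=0xfa x3=0x99  N=1 Z=0
after  2: x0=0xad x1=0xc3 x2=0xfa x3=0x89  N=1 Z=0
after  3: x0=0xad x1=0x89 x2=0xfa x3=0x89  N=1 Z=0
after  4: x0=0xa8 x1=0x89 x2=0xfa x3=0x89  N=1 Z=0
after  5: x0=0xa8 x1=0x89 x2=0xfa x3=0x31  N=0 Z=0
after  6: x0=0xa8 x1=0xcb x2=0xfa x3=0x31  N=1 Z=0
after  7: x0=0xa8 x1=0xcb x2=0x77 x3=0x31  N=0 Z=0
-- IRQ taken; context saved, return-PC = 8 --
mismatch: x0: reported 0x28 vs actual 0xa8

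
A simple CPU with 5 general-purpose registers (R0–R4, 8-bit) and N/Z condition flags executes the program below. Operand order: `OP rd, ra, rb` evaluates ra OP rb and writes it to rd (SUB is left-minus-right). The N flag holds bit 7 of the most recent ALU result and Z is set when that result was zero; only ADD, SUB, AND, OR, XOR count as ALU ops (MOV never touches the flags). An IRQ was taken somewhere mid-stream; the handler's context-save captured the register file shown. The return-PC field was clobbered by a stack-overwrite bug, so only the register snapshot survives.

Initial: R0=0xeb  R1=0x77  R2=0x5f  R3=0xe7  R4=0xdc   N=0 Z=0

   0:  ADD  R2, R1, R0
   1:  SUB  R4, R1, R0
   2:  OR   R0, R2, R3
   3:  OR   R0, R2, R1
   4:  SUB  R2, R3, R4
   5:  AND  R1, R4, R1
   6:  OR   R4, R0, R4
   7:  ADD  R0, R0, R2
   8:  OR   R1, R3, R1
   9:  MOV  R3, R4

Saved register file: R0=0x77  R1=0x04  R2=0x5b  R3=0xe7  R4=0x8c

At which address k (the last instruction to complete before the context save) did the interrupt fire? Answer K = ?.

after  0: R0=0xeb R1=0x77 R2=0x62 R3=0xe7 R4=0xdc  N=0 Z=0
after  1: R0=0xeb R1=0x77 R2=0x62 R3=0xe7 R4=0x8c  N=1 Z=0
after  2: R0=0xe7 R1=0x77 R2=0x62 R3=0xe7 R4=0x8c  N=1 Z=0
after  3: R0=0x77 R1=0x77 R2=0x62 R3=0xe7 R4=0x8c  N=0 Z=0
after  4: R0=0x77 R1=0x77 R2=0x5b R3=0xe7 R4=0x8c  N=0 Z=0
after  5: R0=0x77 R1=0x04 R2=0x5b R3=0xe7 R4=0x8c  N=0 Z=0
-- IRQ taken; context saved, return-PC = 6 --

K = 5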